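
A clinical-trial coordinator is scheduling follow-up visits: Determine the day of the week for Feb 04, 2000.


Date: 2000-02-04
January 1, 2000 is a Saturday
Day of year: 35
Offset from Jan 1: 34 days
34 mod 7 = 6
Result: Friday

Friday


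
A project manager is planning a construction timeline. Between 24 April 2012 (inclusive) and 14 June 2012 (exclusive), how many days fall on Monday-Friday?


Start: 2012-04-24 (Tuesday)
End (exclusive): 2012-06-14 (Thursday)
Total calendar days: 51
Full weeks: 51 // 7 = 7 -> 35 weekdays
Remaining 2 days starting on Tuesday:
  Tue(w), Wed(w) -> 2 weekdays
Total business days: 35 + 2 = 37

37


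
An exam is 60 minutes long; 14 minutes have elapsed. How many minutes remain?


Total budget: 60 minutes
Time used: 14 minutes
Remaining: 60 - 14 = 46 minutes
Percent used: 23.3%
Percent remaining: 76.7%

46


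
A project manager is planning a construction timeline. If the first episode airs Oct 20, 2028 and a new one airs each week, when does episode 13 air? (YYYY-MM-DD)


First occurrence: 2028-10-20 (occurrence 1)
Each occurrence is 7 days after the previous.
Occurrence 13 is 12 weeks after the first.
12 weeks = 84 days
2028-10-20 + 84 days = 2029-01-12

2029-01-12


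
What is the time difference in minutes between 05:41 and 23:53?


Start time: 05:41 = 341 minutes from midnight
End time: 23:53 = 1433 minutes from midnight
Difference: 1433 - 341 = 1092 minutes
That is 18 hours and 12 minutes

1092


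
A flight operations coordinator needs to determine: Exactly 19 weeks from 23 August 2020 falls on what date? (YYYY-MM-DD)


Start: 2020-08-23
Weeks to add: 19
Convert to days: 19 x 7 = 133 days
Add 133 days to 2020-08-23
Result: 2021-01-03

2021-01-03


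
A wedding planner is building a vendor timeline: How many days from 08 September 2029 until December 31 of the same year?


Start: September 08, 2029
End: December 31, 2029
Days left in September: 22
October: 31
November: 30
December: 31
Sum of remaining months: 92
Total: 22 + 92 = 114

114


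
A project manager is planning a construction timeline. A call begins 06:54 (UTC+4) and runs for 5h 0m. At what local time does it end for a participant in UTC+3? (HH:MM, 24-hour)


Start: 06:54 in UTC+4
Step 1 - add duration:
  minutes: 54 + 0 = 54
  hours: 6 + 5 + 0 = 11
  end in UTC+4: 11:54
Step 2 - convert UTC+4 -> UTC+3:
  offset difference: 3 - (4) = -1 hours
  11 + (-1) = 10 -> mod 24 = 10
Result: 10:54 in UTC+3

10:54


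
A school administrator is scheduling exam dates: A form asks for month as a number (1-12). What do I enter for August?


Calendar month order:
7. July
8. August <--
9. September
August is month number 8

8


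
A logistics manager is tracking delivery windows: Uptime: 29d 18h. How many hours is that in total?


Days: 29
Extra hours: 18
Hours per day: 24
Days to hours: 29 x 24 = 696
Total: 696 + 18 = 714

714


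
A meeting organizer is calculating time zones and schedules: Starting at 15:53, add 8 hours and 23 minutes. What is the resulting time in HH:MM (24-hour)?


Start time: 15:53
Adding: 8 hours 23 minutes
Minutes: 53 + 23 = 76
Minute overflow: 76 >= 60, so carry 1 hour, minutes = 16
Hours: 15 + 8 + 1 = 24
Hour wraparound: 24 mod 24 = 0
Result: 00:16

00:16


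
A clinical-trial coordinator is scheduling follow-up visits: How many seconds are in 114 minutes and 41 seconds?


Minutes: 114
Extra seconds: 41
Seconds per minute: 60
Minutes to seconds: 114 x 60 = 6840
Total: 6840 + 41 = 6881

6881


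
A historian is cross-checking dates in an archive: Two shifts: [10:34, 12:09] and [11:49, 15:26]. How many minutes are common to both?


Interval A: [634, 729] minutes from midnight
Interval B: [709, 926] minutes from midnight
Overlap start = max(634, 709) = 709
Overlap end = min(729, 926) = 729
Overlap = 729 - 709 = 20 minutes

20


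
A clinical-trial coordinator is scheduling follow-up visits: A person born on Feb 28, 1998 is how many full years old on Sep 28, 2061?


Birth: 1998-02-28
Reference: 2061-09-28
Year difference: 2061 - 1998 = 63
Has birthday (02-28) occurred by 09-28? Yes
Age in full years: 63

63


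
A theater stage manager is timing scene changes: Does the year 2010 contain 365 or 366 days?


Year: 2010
Check leap year rules:
Divisible by 4? No
2010 is not a leap year
Days: 365

365


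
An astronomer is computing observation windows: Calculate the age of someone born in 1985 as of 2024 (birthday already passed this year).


Birth year: 1985
Current year: 2024
Age = current year - birth year
Age = 2024 - 1985 = 39

39


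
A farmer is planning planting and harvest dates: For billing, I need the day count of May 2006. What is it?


Month: May
Year: 2006
May is a 31-day month
Total: 31 days

31


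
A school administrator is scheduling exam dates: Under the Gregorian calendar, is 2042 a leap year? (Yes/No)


Year: 2042
Divisible by 4? 2042 / 4 = 510.5 -> No
Not divisible by 4, so NOT a leap year

No


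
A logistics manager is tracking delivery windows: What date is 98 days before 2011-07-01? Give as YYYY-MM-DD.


Start: 2011-07-01
Subtracting 98 days
Days already passed in July: 1
After going back through July: 97 more days to subtract
June 2011: 30 days, 67 remaining
May 2011: 31 days, 36 remaining
April 2011: 30 days, 6 remaining
March 2011 has 31 days, need 6
Result: 2011-03-25

2011-03-25


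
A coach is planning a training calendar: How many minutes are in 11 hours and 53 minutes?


Hours: 11
Extra minutes: 53
Minutes per hour: 60
Hours to minutes: 11 x 60 = 660
Total: 660 + 53 = 713

713


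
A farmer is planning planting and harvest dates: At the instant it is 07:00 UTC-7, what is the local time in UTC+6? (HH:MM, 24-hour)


Local time: 07:00 at UTC-7 (offset -7h)
Target zone: UTC+6 (offset 6h)
Difference: 6 - (-7) = 13 hours
Calculation: 7 + (13) = 20
Result: 20:00

20:00


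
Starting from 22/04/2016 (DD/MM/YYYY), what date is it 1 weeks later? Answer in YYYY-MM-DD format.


Start: 2016-04-22
Weeks to add: 1
Convert to days: 1 x 7 = 7 days
Add 7 days to 2016-04-22
Result: 2016-04-29

2016-04-29


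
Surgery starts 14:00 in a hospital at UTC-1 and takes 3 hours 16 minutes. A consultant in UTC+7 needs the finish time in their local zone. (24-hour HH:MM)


Start: 14:00 in UTC-1
Step 1 - add duration:
  minutes: 0 + 16 = 16
  hours: 14 + 3 + 0 = 17
  end in UTC-1: 17:16
Step 2 - convert UTC-1 -> UTC+7:
  offset difference: 7 - (-1) = 8 hours
  17 + (8) = 25 -> mod 24 = 1
Result: 01:16 in UTC+7

01:16


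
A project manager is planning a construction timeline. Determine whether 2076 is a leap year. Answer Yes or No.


Year: 2076
Divisible by 4? 2076 / 4 = 519.0 -> Yes
Divisible by 100? 2076 / 100 = 20.76 -> No
Divisible by 4 but not 100, so it IS a leap year

Yes


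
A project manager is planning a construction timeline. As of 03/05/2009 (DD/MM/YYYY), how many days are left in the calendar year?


Start: May 03, 2009
End: December 31, 2009
Days left in May: 28
June: 30
July: 31
August: 31
September: 30
... plus remaining months
Sum of remaining months: 214
Total: 28 + 214 = 242

242


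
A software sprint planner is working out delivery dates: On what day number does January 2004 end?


Month: January
Year: 2004
January is a 31-day month
Total: 31 days

31


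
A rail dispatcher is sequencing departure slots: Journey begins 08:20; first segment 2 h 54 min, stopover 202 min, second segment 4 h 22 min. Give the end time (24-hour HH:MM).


Depart: 08:20
Leg 1: +174 min -> 11:14
Layover: +202 min -> 14:36
Leg 2: +262 min -> 18:58
Total travel: 638 minutes = 10h 38m
Arrival: 18:58

18:58


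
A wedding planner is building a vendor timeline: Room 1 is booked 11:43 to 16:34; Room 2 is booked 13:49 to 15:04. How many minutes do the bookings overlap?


Interval A: [703, 994] minutes from midnight
Interval B: [829, 904] minutes from midnight
Overlap start = max(703, 829) = 829
Overlap end = min(994, 904) = 904
Overlap = 904 - 829 = 75 minutes

75


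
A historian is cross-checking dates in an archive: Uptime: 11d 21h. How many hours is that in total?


Days: 11
Extra hours: 21
Hours per day: 24
Days to hours: 11 x 24 = 264
Total: 264 + 21 = 285

285


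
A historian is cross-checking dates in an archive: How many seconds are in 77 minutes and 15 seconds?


Minutes: 77
Seconds: 15
Convert minutes to seconds: 77 x 60 = 4620
Add remaining seconds: 4620 + 15 = 4635

4635


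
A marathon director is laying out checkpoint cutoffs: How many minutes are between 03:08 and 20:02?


Start time: 03:08 = 188 minutes from midnight
End time: 20:02 = 1202 minutes from midnight
Difference: 1202 - 188 = 1014 minutes
That is 16 hours and 54 minutes

1014


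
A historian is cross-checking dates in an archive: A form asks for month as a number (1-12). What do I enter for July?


Calendar month order:
6. June
7. July <--
8. August
July is month number 7

7


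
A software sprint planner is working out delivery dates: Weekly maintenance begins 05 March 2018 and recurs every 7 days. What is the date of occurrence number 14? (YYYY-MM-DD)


First occurrence: 2018-03-05 (occurrence 1)
Each occurrence is 7 days after the previous.
Occurrence 14 is 13 weeks after the first.
13 weeks = 91 days
2018-03-05 + 91 days = 2018-06-04

2018-06-04


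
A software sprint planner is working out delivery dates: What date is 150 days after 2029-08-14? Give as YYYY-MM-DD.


Start: 2029-08-14
Adding 150 days
Days remaining in August: 17
After August: 133 days still to add
September 2029: 30 days, 103 remaining
October 2029: 31 days, 72 remaining
November 2029: 30 days, 42 remaining
December 2029: 31 days, 11 remaining
Result: 2030-01-11

2030-01-11


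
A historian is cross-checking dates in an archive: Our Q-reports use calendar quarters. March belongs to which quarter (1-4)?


Month: March (month 3)
Q1: January-March (months 1-3)
Q2: April-June (months 4-6)
Q3: July-September (months 7-9)
Q4: October-December (months 10-12)
Month 3 falls in Q1

1


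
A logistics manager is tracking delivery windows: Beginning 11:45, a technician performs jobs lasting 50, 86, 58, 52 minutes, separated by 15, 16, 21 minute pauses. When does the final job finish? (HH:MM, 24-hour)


Start: 11:45 = 705 min from midnight
  after task 1 (50 min): 12:35
  after break (15 min): 12:50
  after task 2 (86 min): 14:16
  after break (16 min): 14:32
  after task 3 (58 min): 15:30
  after break (21 min): 15:51
  after task 4 (52 min): 16:43
Total elapsed: 298 minutes
End time: 16:43

16:43


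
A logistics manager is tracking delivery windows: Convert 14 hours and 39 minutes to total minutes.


Hours: 14
Extra minutes: 39
Minutes per hour: 60
Hours to minutes: 14 x 60 = 840
Total: 840 + 39 = 879

879


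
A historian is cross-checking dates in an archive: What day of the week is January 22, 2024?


Date: 2024-01-22
January 1, 2024 is a Monday
Day of year: 22
Offset from Jan 1: 21 days
21 mod 7 = 0
Result: Monday

Monday


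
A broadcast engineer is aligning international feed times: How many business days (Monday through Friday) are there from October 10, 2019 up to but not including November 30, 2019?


Start: 2019-10-10 (Thursday)
End (exclusive): 2019-11-30 (Saturday)
Total calendar days: 51
Full weeks: 51 // 7 = 7 -> 35 weekdays
Remaining 2 days starting on Thursday:
  Thu(w), Fri(w) -> 2 weekdays
Total business days: 35 + 2 = 37

37


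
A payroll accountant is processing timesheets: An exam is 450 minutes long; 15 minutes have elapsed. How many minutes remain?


Total budget: 450 minutes
Time used: 15 minutes
Remaining: 450 - 15 = 435 minutes
Percent used: 3.3%
Percent remaining: 96.7%

435


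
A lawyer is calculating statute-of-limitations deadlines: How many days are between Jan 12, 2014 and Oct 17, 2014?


Start date: 2014-01-12
End date: 2014-10-17
Jan 2014: +20 days
Feb 2014: +28 days
Mar 2014: +31 days
... (7 more months)
Total: 278 days

278


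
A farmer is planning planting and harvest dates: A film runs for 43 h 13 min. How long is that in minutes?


Hours: 43
Minutes: 13
Convert hours to minutes: 43 x 60 = 2580
Add remaining minutes: 2580 + 13 = 2593

2593


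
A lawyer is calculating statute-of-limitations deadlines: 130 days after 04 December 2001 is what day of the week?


Start: 2001-12-04 (Tuesday)
Step 1 - find target date: add 130 days
  2001-12-04 + 130 days = 2002-04-13
Step 2 - day of week:
  130 mod 7 = 4
  Tuesday + 4 days -> Saturday
Result: Saturday (2002-04-13)

Saturday


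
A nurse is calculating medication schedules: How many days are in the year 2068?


Year: 2068
Check leap year rules:
Divisible by 4? Yes
Divisible by 100? No
2068 is a leap year
Days: 366

366


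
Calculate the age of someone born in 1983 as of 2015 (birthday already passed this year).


Birth year: 1983
Current year: 2015
Age = current year - birth year
Age = 2015 - 1983 = 32

32


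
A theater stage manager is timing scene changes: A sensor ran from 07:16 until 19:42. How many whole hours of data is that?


Start: 07:16
End: 19:42
Hour difference: 19 - 7 = 12 hours
Minute difference: 42 - 16 = 26 minutes
Total minutes: 746
Complete hours: 746 / 60 = 12 (remainder 26)

12


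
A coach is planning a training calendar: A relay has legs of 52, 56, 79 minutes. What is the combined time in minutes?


Durations: 52, 56, 79
Running sum: 52
+ 56 = 108
+ 79 = 187
Total duration: 187 minutes
That is 3 hours and 7 minutes

187


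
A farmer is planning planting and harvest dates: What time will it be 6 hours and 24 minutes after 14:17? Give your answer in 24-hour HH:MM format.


Start time: 14:17
Adding: 6 hours 24 minutes
Minutes: 17 + 24 = 41
Hours: 14 + 6 + 0 = 20
Result: 20:41

20:41


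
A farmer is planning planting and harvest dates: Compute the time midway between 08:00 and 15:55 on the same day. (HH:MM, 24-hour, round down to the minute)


Start time: 08:00 = 480 minutes from midnight
End time: 15:55 = 955 minutes from midnight
Sum: 480 + 955 = 1435
Midpoint: 1435 / 2 = 717 minutes
Convert: 717 / 60 = 11 hours, 57 minutes
Result: 11:57

11:57


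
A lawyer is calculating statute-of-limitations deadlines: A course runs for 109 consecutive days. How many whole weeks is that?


Total days: 109
Days per week: 7
Division: 109 / 7 = 15 remainder 4
Complete weeks: 15
Remaining days: 4

15


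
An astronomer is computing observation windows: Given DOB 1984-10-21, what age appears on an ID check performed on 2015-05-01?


Birth: 1984-10-21
Reference: 2015-05-01
Year difference: 2015 - 1984 = 31
Has birthday (10-21) occurred by 05-01? No
Birthday not yet reached this year -> subtract 1
Age in full years: 30

30


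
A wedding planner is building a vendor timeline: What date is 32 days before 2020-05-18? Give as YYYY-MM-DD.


Start: 2020-05-18
Subtracting 32 days
Days already passed in May: 18
After going back through May: 14 more days to subtract
April 2020 has 30 days, need 14
Result: 2020-04-16

2020-04-16


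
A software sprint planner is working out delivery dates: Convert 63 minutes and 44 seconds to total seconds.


Minutes: 63
Extra seconds: 44
Seconds per minute: 60
Minutes to seconds: 63 x 60 = 3780
Total: 3780 + 44 = 3824

3824


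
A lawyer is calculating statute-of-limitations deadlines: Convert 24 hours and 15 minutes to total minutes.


Hours: 24
Extra minutes: 15
Minutes per hour: 60
Hours to minutes: 24 x 60 = 1440
Total: 1440 + 15 = 1455

1455


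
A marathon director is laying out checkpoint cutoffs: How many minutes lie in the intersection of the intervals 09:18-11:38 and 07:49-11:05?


Interval A: [558, 698] minutes from midnight
Interval B: [469, 665] minutes from midnight
Overlap start = max(558, 469) = 558
Overlap end = min(698, 665) = 665
Overlap = 665 - 558 = 107 minutes

107


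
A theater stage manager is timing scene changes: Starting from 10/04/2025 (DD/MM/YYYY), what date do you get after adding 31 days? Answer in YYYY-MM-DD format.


Start: 2025-04-10
Adding 31 days
Days remaining in April: 20
After April: 11 days still to add
May 2025 has 31 days, need 11
Result: 2025-05-11

2025-05-11


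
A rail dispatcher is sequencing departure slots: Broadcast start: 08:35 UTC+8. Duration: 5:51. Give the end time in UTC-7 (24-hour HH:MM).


Start: 08:35 in UTC+8
Step 1 - add duration:
  minutes: 35 + 51 = 86 (carry 1h)
  hours: 8 + 5 + 1 = 14
  end in UTC+8: 14:26
Step 2 - convert UTC+8 -> UTC-7:
  offset difference: -7 - (8) = -15 hours
  14 + (-15) = -1 -> mod 24 = 23
Result: 23:26 in UTC-7

23:26


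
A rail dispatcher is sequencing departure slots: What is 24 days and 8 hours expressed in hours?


Days: 24
Extra hours: 8
Hours per day: 24
Days to hours: 24 x 24 = 576
Total: 576 + 8 = 584

584


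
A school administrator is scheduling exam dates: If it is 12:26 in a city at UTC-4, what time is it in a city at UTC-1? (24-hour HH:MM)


Local time: 12:26 at UTC-4 (offset -4h)
Target zone: UTC-1 (offset -1h)
Difference: -1 - (-4) = 3 hours
Calculation: 12 + (3) = 15
Result: 15:26

15:26


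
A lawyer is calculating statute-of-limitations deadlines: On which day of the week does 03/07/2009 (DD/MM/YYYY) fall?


Date: 2009-07-03
January 1, 2009 is a Thursday
Day of year: 184
Offset from Jan 1: 183 days
183 mod 7 = 1
Result: Friday

Friday


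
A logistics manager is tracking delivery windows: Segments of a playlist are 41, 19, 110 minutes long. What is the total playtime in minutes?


Durations: 41, 19, 110
Running sum: 41
+ 19 = 60
+ 110 = 170
Total duration: 170 minutes
That is 2 hours and 50 minutes

170


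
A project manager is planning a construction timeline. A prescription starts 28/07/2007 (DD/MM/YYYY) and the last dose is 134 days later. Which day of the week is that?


Start: 2007-07-28 (Saturday)
Step 1 - find target date: add 134 days
  2007-07-28 + 134 days = 2007-12-09
Step 2 - day of week:
  134 mod 7 = 1
  Saturday + 1 days -> Sunday
Result: Sunday (2007-12-09)

Sunday


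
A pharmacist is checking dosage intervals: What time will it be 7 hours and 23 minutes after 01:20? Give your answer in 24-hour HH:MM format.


Start time: 01:20
Adding: 7 hours 23 minutes
Minutes: 20 + 23 = 43
Hours: 1 + 7 + 0 = 8
Result: 08:43

08:43


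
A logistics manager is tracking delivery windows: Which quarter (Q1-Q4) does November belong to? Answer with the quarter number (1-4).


Month: November (month 11)
Q1: January-March (months 1-3)
Q2: April-June (months 4-6)
Q3: July-September (months 7-9)
Q4: October-December (months 10-12)
Month 11 falls in Q4

4


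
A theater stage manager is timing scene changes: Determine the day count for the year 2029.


Year: 2029
Check leap year rules:
Divisible by 4? No
2029 is not a leap year
Days: 365

365


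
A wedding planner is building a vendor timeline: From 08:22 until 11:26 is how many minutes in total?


Start time: 08:22 = 502 minutes from midnight
End time: 11:26 = 686 minutes from midnight
Difference: 686 - 502 = 184 minutes
That is 3 hours and 4 minutes

184


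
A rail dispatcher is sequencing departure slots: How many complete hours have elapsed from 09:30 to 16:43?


Start: 09:30
End: 16:43
Hour difference: 16 - 9 = 7 hours
Minute difference: 43 - 30 = 13 minutes
Total minutes: 433
Complete hours: 433 / 60 = 7 (remainder 13)

7


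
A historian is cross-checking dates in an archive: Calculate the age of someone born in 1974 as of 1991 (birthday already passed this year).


Birth year: 1974
Current year: 1991
Age = current year - birth year
Age = 1991 - 1974 = 17

17


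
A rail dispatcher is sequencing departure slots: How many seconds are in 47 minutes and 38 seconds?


Minutes: 47
Extra seconds: 38
Seconds per minute: 60
Minutes to seconds: 47 x 60 = 2820
Total: 2820 + 38 = 2858

2858


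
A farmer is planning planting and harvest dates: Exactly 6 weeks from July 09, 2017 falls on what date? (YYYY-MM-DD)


Start: 2017-07-09
Weeks to add: 6
Convert to days: 6 x 7 = 42 days
Add 42 days to 2017-07-09
Result: 2017-08-20

2017-08-20


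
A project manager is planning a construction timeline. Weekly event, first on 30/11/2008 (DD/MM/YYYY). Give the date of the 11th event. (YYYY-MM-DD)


First occurrence: 2008-11-30 (occurrence 1)
Each occurrence is 7 days after the previous.
Occurrence 11 is 10 weeks after the first.
10 weeks = 70 days
2008-11-30 + 70 days = 2009-02-08

2009-02-08


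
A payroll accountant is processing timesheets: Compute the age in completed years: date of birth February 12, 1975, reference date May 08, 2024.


Birth: 1975-02-12
Reference: 2024-05-08
Year difference: 2024 - 1975 = 49
Has birthday (02-12) occurred by 05-08? Yes
Age in full years: 49

49


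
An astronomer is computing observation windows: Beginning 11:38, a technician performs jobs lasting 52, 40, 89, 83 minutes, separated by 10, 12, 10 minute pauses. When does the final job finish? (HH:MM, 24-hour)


Start: 11:38 = 698 min from midnight
  after task 1 (52 min): 12:30
  after break (10 min): 12:40
  after task 2 (40 min): 13:20
  after break (12 min): 13:32
  after task 3 (89 min): 15:01
  after break (10 min): 15:11
  after task 4 (83 min): 16:34
Total elapsed: 296 minutes
End time: 16:34

16:34


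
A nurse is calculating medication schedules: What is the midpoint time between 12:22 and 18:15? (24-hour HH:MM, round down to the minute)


Start time: 12:22 = 742 minutes from midnight
End time: 18:15 = 1095 minutes from midnight
Sum: 742 + 1095 = 1837
Midpoint: 1837 / 2 = 918 minutes
Convert: 918 / 60 = 15 hours, 18 minutes
Result: 15:18

15:18


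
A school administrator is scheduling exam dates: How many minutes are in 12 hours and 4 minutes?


Hours: 12
Minutes: 4
Convert hours to minutes: 12 x 60 = 720
Add remaining minutes: 720 + 4 = 724

724


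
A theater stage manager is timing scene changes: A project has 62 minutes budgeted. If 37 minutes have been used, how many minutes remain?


Total budget: 62 minutes
Time used: 37 minutes
Remaining: 62 - 37 = 25 minutes
Percent used: 59.7%
Percent remaining: 40.3%

25


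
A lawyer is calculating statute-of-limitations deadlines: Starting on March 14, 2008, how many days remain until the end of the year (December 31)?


Start: March 14, 2008
End: December 31, 2008
Days left in March: 17
April: 30
May: 31
June: 30
July: 31
... plus remaining months
Sum of remaining months: 275
Total: 17 + 275 = 292

292


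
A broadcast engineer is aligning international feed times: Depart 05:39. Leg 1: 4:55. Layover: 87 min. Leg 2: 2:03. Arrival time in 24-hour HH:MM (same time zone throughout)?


Depart: 05:39
Leg 1: +295 min -> 10:34
Layover: +87 min -> 12:01
Leg 2: +123 min -> 14:04
Total travel: 505 minutes = 8h 25m
Arrival: 14:04

14:04


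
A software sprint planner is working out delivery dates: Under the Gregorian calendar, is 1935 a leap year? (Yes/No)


Year: 1935
Divisible by 4? 1935 / 4 = 483.75 -> No
Not divisible by 4, so NOT a leap year

No


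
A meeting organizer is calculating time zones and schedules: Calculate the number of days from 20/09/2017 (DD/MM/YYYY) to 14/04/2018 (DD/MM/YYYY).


Start date: 2017-09-20
End date: 2018-04-14
Sep 2017: +11 days
Oct 2017: +31 days
Nov 2017: +30 days
... (5 more months)
Total: 206 days

206


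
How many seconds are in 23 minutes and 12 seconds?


Minutes: 23
Seconds: 12
Convert minutes to seconds: 23 x 60 = 1380
Add remaining seconds: 1380 + 12 = 1392

1392


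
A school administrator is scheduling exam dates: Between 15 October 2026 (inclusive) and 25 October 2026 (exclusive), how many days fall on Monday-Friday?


Start: 2026-10-15 (Thursday)
End (exclusive): 2026-10-25 (Sunday)
Total calendar days: 10
Full weeks: 10 // 7 = 1 -> 5 weekdays
Remaining 3 days starting on Thursday:
  Thu(w), Fri(w), Sat(-) -> 2 weekdays
Total business days: 5 + 2 = 7

7


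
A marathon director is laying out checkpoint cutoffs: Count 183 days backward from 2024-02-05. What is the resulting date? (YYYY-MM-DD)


Start: 2024-02-05
Subtracting 183 days
Days already passed in February: 5
After going back through February: 178 more days to subtract
January 2024: 31 days, 147 remaining
December 2023: 31 days, 116 remaining
November 2023: 30 days, 86 remaining
October 2023: 31 days, 55 remaining
Result: 2023-08-06

2023-08-06


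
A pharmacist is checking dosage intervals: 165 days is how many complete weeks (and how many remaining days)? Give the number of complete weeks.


Total days: 165
Days per week: 7
Division: 165 / 7 = 23 remainder 4
Complete weeks: 23
Remaining days: 4

23


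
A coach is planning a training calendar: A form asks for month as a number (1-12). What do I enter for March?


Calendar month order:
2. February
3. March <--
4. April
March is month number 3

3


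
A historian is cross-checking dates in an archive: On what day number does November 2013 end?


Month: November
Year: 2013
November is a 30-day month
Total: 30 days

30


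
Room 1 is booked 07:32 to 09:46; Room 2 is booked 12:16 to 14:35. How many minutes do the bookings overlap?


Interval A: [452, 586] minutes from midnight
Interval B: [736, 875] minutes from midnight
Overlap start = max(452, 736) = 736
Overlap end = min(586, 875) = 586
End <= start, so the intervals do not overlap: 0 minutes

0


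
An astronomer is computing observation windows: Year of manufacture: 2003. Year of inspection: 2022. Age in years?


Birth year: 2003
Current year: 2022
Age = current year - birth year
Age = 2022 - 2003 = 19

19


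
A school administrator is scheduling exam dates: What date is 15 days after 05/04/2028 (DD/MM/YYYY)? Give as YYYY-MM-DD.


Start: 2028-04-05
Adding 15 days
Days remaining in April: 25
Result: 2028-04-20

2028-04-20


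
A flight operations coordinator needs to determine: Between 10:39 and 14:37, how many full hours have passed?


Start: 10:39
End: 14:37
Hour difference: 14 - 10 = 4 hours
Minute difference: 37 - 39 = -2 minutes
Total minutes: 238
Complete hours: 238 / 60 = 3 (remainder 58)

3


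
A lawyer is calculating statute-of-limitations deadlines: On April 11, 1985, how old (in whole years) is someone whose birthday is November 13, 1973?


Birth: 1973-11-13
Reference: 1985-04-11
Year difference: 1985 - 1973 = 12
Has birthday (11-13) occurred by 04-11? No
Birthday not yet reached this year -> subtract 1
Age in full years: 11

11


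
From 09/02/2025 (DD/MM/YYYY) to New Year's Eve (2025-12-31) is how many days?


Start: February 09, 2025
End: December 31, 2025
Days left in February: 19
March: 31
April: 30
May: 31
June: 30
... plus remaining months
Sum of remaining months: 306
Total: 19 + 306 = 325

325


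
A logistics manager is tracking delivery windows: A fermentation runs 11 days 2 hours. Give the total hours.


Days: 11
Extra hours: 2
Hours per day: 24
Days to hours: 11 x 24 = 264
Total: 264 + 2 = 266

266


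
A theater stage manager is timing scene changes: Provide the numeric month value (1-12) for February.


Calendar month order:
1. January
2. February <--
3. March
February is month number 2

2


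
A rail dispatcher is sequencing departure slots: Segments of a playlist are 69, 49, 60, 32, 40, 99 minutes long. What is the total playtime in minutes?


Durations: 69, 49, 60, 32, 40, 99
Running sum: 69
+ 49 = 118
+ 60 = 178
+ 32 = 210
+ 40 = 250
+ 99 = 349
Total duration: 349 minutes
That is 5 hours and 49 minutes

349


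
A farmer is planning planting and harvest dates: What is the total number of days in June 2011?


Month: June
Year: 2011
June is a 30-day month
Total: 30 days

30


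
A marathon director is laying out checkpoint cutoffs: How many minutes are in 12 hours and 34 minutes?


Hours: 12
Extra minutes: 34
Minutes per hour: 60
Hours to minutes: 12 x 60 = 720
Total: 720 + 34 = 754

754


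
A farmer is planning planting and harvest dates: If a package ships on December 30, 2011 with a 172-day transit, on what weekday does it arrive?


Start: 2011-12-30 (Friday)
Step 1 - find target date: add 172 days
  2011-12-30 + 172 days = 2012-06-19
Step 2 - day of week:
  172 mod 7 = 4
  Friday + 4 days -> Tuesday
Result: Tuesday (2012-06-19)

Tuesday


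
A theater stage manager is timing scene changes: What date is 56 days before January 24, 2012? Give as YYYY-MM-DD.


Start: 2012-01-24
Subtracting 56 days
Days already passed in January: 24
After going back through January: 32 more days to subtract
December 2011: 31 days, 1 remaining
November 2011 has 30 days, need 1
Result: 2011-11-29

2011-11-29


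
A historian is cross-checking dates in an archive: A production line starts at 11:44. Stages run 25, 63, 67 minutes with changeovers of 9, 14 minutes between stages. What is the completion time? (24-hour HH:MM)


Start: 11:44 = 704 min from midnight
  after task 1 (25 min): 12:09
  after break (9 min): 12:18
  after task 2 (63 min): 13:21
  after break (14 min): 13:35
  after task 3 (67 min): 14:42
Total elapsed: 178 minutes
End time: 14:42

14:42


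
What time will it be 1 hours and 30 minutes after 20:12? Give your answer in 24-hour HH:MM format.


Start time: 20:12
Adding: 1 hours 30 minutes
Minutes: 12 + 30 = 42
Hours: 20 + 1 + 0 = 21
Result: 21:42

21:42


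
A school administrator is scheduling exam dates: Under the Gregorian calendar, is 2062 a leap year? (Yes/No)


Year: 2062
Divisible by 4? 2062 / 4 = 515.5 -> No
Not divisible by 4, so NOT a leap year

No


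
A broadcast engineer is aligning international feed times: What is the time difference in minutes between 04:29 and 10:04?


Start time: 04:29 = 269 minutes from midnight
End time: 10:04 = 604 minutes from midnight
Difference: 604 - 269 = 335 minutes
That is 5 hours and 35 minutes

335


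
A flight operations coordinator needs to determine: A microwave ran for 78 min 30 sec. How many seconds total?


Minutes: 78
Extra seconds: 30
Seconds per minute: 60
Minutes to seconds: 78 x 60 = 4680
Total: 4680 + 30 = 4710

4710


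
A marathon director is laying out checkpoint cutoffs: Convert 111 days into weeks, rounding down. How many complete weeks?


Total days: 111
Days per week: 7
Division: 111 / 7 = 15 remainder 6
Complete weeks: 15
Remaining days: 6

15


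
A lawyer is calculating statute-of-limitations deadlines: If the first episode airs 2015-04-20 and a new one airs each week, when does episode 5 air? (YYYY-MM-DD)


First occurrence: 2015-04-20 (occurrence 1)
Each occurrence is 7 days after the previous.
Occurrence 5 is 4 weeks after the first.
4 weeks = 28 days
2015-04-20 + 28 days = 2015-05-18

2015-05-18


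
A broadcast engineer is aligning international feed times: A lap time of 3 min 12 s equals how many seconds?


Minutes: 3
Seconds: 12
Convert minutes to seconds: 3 x 60 = 180
Add remaining seconds: 180 + 12 = 192

192


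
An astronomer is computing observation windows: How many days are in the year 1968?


Year: 1968
Check leap year rules:
Divisible by 4? Yes
Divisible by 100? No
1968 is a leap year
Days: 366

366


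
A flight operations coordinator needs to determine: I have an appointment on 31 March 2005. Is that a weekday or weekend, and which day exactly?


Date: 2005-03-31
January 1, 2005 is a Saturday
Day of year: 90
Offset from Jan 1: 89 days
89 mod 7 = 5
Result: Thursday

Thursday


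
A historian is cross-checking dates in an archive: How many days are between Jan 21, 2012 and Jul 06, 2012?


Start date: 2012-01-21
End date: 2012-07-06
Jan 2012: +11 days
Feb 2012: +29 days
Mar 2012: +31 days
... (4 more months)
Total: 167 days

167


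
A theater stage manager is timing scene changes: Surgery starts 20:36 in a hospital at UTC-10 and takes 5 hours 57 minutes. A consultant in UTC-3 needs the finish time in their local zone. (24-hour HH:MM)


Start: 20:36 in UTC-10
Step 1 - add duration:
  minutes: 36 + 57 = 93 (carry 1h)
  hours: 20 + 5 + 1 = 26
  end in UTC-10: 02:33
Step 2 - convert UTC-10 -> UTC-3:
  offset difference: -3 - (-10) = 7 hours
  2 + (7) = 9 -> mod 24 = 9
Result: 09:33 in UTC-3

09:33


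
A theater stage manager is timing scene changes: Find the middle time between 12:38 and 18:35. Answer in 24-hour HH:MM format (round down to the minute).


Start time: 12:38 = 758 minutes from midnight
End time: 18:35 = 1115 minutes from midnight
Sum: 758 + 1115 = 1873
Midpoint: 1873 / 2 = 936 minutes
Convert: 936 / 60 = 15 hours, 36 minutes
Result: 15:36

15:36


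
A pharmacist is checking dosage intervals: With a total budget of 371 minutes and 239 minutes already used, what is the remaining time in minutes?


Total budget: 371 minutes
Time used: 239 minutes
Remaining: 371 - 239 = 132 minutes
Percent used: 64.4%
Percent remaining: 35.6%

132


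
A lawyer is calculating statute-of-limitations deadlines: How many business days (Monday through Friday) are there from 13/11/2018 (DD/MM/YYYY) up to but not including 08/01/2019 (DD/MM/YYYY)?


Start: 2018-11-13 (Tuesday)
End (exclusive): 2019-01-08 (Tuesday)
Total calendar days: 56
Full weeks: 56 // 7 = 8 -> 40 weekdays
Remaining 0 days starting on Tuesday:
Total business days: 40 + 0 = 40

40


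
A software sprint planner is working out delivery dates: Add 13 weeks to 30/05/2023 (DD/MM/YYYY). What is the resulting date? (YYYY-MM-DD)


Start: 2023-05-30
Weeks to add: 13
Convert to days: 13 x 7 = 91 days
Add 91 days to 2023-05-30
Result: 2023-08-29

2023-08-29


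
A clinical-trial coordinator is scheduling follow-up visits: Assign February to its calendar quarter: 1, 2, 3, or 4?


Month: February (month 2)
Q1: January-March (months 1-3)
Q2: April-June (months 4-6)
Q3: July-September (months 7-9)
Q4: October-December (months 10-12)
Month 2 falls in Q1

1


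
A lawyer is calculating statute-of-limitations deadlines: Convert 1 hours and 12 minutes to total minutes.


Hours: 1
Minutes: 12
Convert hours to minutes: 1 x 60 = 60
Add remaining minutes: 60 + 12 = 72

72


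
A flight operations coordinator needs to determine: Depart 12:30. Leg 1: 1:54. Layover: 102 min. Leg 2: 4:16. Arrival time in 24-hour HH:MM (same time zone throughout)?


Depart: 12:30
Leg 1: +114 min -> 14:24
Layover: +102 min -> 16:06
Leg 2: +256 min -> 20:22
Total travel: 472 minutes = 7h 52m
Arrival: 20:22

20:22


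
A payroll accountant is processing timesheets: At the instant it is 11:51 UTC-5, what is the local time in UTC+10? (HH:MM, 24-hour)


Local time: 11:51 at UTC-5 (offset -5h)
Target zone: UTC+10 (offset 10h)
Difference: 10 - (-5) = 15 hours
Calculation: 11 + (15) = 26
Wraparound: (26) mod 24 = 2
Result: 02:51

02:51


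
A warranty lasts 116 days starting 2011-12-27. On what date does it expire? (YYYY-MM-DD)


Start: 2011-12-27
Adding 116 days
Days remaining in December: 4
After December: 112 days still to add
January 2012: 31 days, 81 remaining
February 2012: 29 days, 52 remaining
March 2012: 31 days, 21 remaining
April 2012 has 30 days, need 21
Result: 2012-04-21

2012-04-21


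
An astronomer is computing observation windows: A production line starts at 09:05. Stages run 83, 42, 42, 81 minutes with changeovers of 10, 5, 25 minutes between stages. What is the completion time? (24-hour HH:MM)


Start: 09:05 = 545 min from midnight
  after task 1 (83 min): 10:28
  after break (10 min): 10:38
  after task 2 (42 min): 11:20
  after break (5 min): 11:25
  after task 3 (42 min): 12:07
  after break (25 min): 12:32
  after task 4 (81 min): 13:53
Total elapsed: 288 minutes
End time: 13:53

13:53


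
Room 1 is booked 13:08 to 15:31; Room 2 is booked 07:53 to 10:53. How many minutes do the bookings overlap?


Interval A: [788, 931] minutes from midnight
Interval B: [473, 653] minutes from midnight
Overlap start = max(788, 473) = 788
Overlap end = min(931, 653) = 653
End <= start, so the intervals do not overlap: 0 minutes

0


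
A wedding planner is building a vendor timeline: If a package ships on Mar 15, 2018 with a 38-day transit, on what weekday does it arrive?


Start: 2018-03-15 (Thursday)
Step 1 - find target date: add 38 days
  2018-03-15 + 38 days = 2018-04-22
Step 2 - day of week:
  38 mod 7 = 3
  Thursday + 3 days -> Sunday
Result: Sunday (2018-04-22)

Sunday


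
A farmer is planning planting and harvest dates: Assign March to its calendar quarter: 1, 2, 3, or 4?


Month: March (month 3)
Q1: January-March (months 1-3)
Q2: April-June (months 4-6)
Q3: July-September (months 7-9)
Q4: October-December (months 10-12)
Month 3 falls in Q1

1


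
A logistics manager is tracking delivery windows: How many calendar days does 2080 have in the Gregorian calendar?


Year: 2080
Check leap year rules:
Divisible by 4? Yes
Divisible by 100? No
2080 is a leap year
Days: 366

366


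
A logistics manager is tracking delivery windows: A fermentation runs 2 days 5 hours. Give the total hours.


Days: 2
Extra hours: 5
Hours per day: 24
Days to hours: 2 x 24 = 48
Total: 48 + 5 = 53

53


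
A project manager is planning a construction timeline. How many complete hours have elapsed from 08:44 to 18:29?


Start: 08:44
End: 18:29
Hour difference: 18 - 8 = 10 hours
Minute difference: 29 - 44 = -15 minutes
Total minutes: 585
Complete hours: 585 / 60 = 9 (remainder 45)

9


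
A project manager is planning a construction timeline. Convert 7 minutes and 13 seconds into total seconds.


Minutes: 7
Seconds: 13
Convert minutes to seconds: 7 x 60 = 420
Add remaining seconds: 420 + 13 = 433

433


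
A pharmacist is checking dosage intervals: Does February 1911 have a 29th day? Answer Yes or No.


Year: 1911
Divisible by 4? 1911 / 4 = 477.75 -> No
Not divisible by 4, so NOT a leap year

No


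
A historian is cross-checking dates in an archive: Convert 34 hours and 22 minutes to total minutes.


Hours: 34
Minutes: 22
Convert hours to minutes: 34 x 60 = 2040
Add remaining minutes: 2040 + 22 = 2062

2062


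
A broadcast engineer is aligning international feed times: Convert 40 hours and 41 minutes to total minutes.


Hours: 40
Extra minutes: 41
Minutes per hour: 60
Hours to minutes: 40 x 60 = 2400
Total: 2400 + 41 = 2441

2441


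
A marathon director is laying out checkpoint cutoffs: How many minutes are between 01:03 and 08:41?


Start time: 01:03 = 63 minutes from midnight
End time: 08:41 = 521 minutes from midnight
Difference: 521 - 63 = 458 minutes
That is 7 hours and 38 minutes

458


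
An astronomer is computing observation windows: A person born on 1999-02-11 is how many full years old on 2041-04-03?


Birth: 1999-02-11
Reference: 2041-04-03
Year difference: 2041 - 1999 = 42
Has birthday (02-11) occurred by 04-03? Yes
Age in full years: 42

42


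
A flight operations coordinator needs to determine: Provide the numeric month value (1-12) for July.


Calendar month order:
6. June
7. July <--
8. August
July is month number 7

7


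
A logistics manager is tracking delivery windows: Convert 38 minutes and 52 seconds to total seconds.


Minutes: 38
Extra seconds: 52
Seconds per minute: 60
Minutes to seconds: 38 x 60 = 2280
Total: 2280 + 52 = 2332

2332


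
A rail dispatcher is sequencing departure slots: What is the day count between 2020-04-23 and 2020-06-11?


Start date: 2020-04-23
End date: 2020-06-11
Apr 2020: +8 days
May 2020: +31 days
Jun 2020: +10 days
Total: 49 days

49


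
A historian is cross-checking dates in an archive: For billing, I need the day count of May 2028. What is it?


Month: May
Year: 2028
May is a 31-day month
Total: 31 days

31


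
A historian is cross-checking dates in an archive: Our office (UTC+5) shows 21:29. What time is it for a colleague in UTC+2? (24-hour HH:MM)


Local time: 21:29 at UTC+5 (offset 5h)
Target zone: UTC+2 (offset 2h)
Difference: 2 - (5) = -3 hours
Calculation: 21 + (-3) = 18
Result: 18:29

18:29
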